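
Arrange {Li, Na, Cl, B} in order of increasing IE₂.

Consider each +1 ion: Li⁺ is the bare [He] core; Na⁺ is the bare [Ne] core; Cl⁺ still has 6 valence electrons; B⁺ still has 2 valence electrons.
Core electrons are held far more tightly than valence electrons, so Na and Li top the IE_2 order.
Valence configurations: Cl⁺ [Ne]3s²3p⁴, B⁺ [He]2s².
The numbers (kJ/mol): Li 7298, Na 4562, Cl 2298, B 2427.
Overall IE_2 order: Cl < B < Na < Li.

Cl < B < Na < Li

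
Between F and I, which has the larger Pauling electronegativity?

F

F is in period 2, group 17; I is in period 5, group 17.
EN rises left→right (higher Z_eff, smaller atoms) and falls top→bottom (larger, more shielded atoms).
All are in group 17, so electronegativity increases up the group.
So F has the larger Pauling electronegativity (F > I).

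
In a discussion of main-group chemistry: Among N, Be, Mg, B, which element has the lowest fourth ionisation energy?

Consider each +3 ion: N³⁺ still has 2 valence electrons; Be³⁺ is already 1 electron into the core; Mg³⁺ is already 1 electron into the core; B³⁺ is the bare [He] core.
Pulling an electron out of a noble-gas core costs far more than removing a remaining valence electron, so Mg, Be and B sit at the high end of IE_4.
The numbers (kJ/mol): N 7475, Be 21007, Mg 10543, B 25026.
Overall IE_4 order: N < Mg < Be < B.

N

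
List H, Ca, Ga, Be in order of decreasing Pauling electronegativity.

H > Ga > Be > Ca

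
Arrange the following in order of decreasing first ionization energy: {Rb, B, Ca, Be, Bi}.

Be > B > Bi > Ca > Rb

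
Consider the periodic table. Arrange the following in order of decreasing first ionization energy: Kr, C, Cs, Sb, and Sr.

Kr, C, Sb, Sr, Cs

IE₁ increases left→right with effective nuclear charge and decreases top→bottom as the valence shell moves farther out.
Neither a single period nor a single group — weigh both effects.
Sr > Cs: relative to Cs, both the across-period and down-group shifts push Sr's first ionization energy up.
Sb > Sr: both are in period 5; the period trend gives Sb the larger value.
C > Sb: the two effects oppose for this pair; the down-group effect wins (1086 vs 831 kJ/mol).
Kr > C: the two effects oppose for this pair; the across-period effect wins (1351 vs 1086 kJ/mol).
Approximate values (kJ/mol): C 1086, Kr 1351, Sr 550, Sb 831, Cs 376.
So from highest to lowest: Kr > C > Sb > Sr > Cs.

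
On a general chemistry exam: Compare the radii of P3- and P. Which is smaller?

Forming P3- adds 3 electrons to P. More electron–electron repulsion in the same shell, with unchanged nuclear charge, lets the cloud expand.
An anion is larger than its parent atom: P3- > P.

P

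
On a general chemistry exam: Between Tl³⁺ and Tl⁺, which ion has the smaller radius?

Tl³⁺

Both ions have Z = 81 protons, but Tl³⁺ has lost more electrons, so its remaining electrons feel a larger effective nuclear charge per electron and are pulled in more tightly.
Higher positive charge → smaller ion, so Tl⁺ > Tl³⁺.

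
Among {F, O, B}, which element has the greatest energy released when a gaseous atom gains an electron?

F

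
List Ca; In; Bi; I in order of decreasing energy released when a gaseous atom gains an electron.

Ca is in period 4, group 2; In is in period 5, group 13; I is in period 5, group 17; Bi is in period 6, group 15.
EA tends to increase across a period and decrease down a group, though the pattern is less regular than for IE or radius.
Neither a single period nor a single group — weigh both effects.
In > Ca: period and group pull opposite ways; the across-period shift dominates (29 vs 2 kJ/mol).
Bi > In: the two effects oppose for this pair; the across-period effect wins (91 vs 29 kJ/mol).
I > Bi: both effects reinforce here, so I is clearly the higher of the two.
Tabulated electron affinity (kJ/mol): Ca 2, In 29, I 295, Bi 91.
So from highest to lowest: I > Bi > In > Ca.

I, Bi, In, Ca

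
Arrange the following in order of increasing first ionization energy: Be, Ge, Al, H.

IE₁ increases left→right with effective nuclear charge and decreases top→bottom as the valence shell moves farther out.
These sit on a diagonal, where the across-period and down-group effects partly cancel.
Ge > Al: the two effects oppose for this pair; the across-period effect wins (762 vs 578 kJ/mol).
Be > Ge: period and group pull opposite ways; the down-group shift dominates (900 vs 762 kJ/mol).
H > Be: the two effects oppose for this pair; the down-group effect wins (1312 vs 900 kJ/mol).
Approximate values (kJ/mol): H 1312, Be 900, Al 578, Ge 762.
So from lowest to highest: Al < Ge < Be < H.

Al < Ge < Be < H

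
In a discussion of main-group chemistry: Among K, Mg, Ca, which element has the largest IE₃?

Mg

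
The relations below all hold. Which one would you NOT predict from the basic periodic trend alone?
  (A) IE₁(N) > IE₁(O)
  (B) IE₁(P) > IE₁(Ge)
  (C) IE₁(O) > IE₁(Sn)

(A)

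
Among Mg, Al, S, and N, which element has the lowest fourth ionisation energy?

S

The fourth ionization energy removes an electron from the +3 ion. For each element: Mg³⁺ is already 1 electron into the core; Al³⁺ is the bare [Ne] core; S³⁺ still has 3 valence electrons; N³⁺ still has 2 valence electrons.
Core electrons are held far more tightly than valence electrons, so Mg and Al top the IE_4 order.
Valence configurations: S³⁺ [Ne]3s²3p¹, N³⁺ [He]2s².
The numbers (kJ/mol): Mg 10543, Al 11577, S 4556, N 7475.
Hence IE_4: S < N < Mg < Al.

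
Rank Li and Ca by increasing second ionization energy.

Ca, Li

The second ionization energy removes an electron from the +1 ion. For each element: Li⁺ is the bare [He] core; Ca⁺ still has 1 valence electron.
Core electrons are held far more tightly than valence electrons, so Li tops the IE_2 order.
Approximate IE_2 values (kJ/mol): Li 7298, Ca 1145.
Overall IE_2 order: Ca < Li.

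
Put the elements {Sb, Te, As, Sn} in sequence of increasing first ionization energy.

Sn < Sb < Te < As

First ionization energy rises across a period (greater Z_eff holds electrons more tightly) and falls down a group (valence electrons are farther from the nucleus).
Here both period and group differ, so the two effects have to be weighed against each other.
Sb > Sn: both are in period 5; the period trend gives Sb the larger value.
Te > Sb: Te lies to the right of Sb in period 5, so the across-period effect alone puts Te higher.
As > Te: period and group pull opposite ways; the down-group shift dominates (947 vs 869 kJ/mol).
Tabulated first ionization energy (kJ/mol): As 947, Sn 709, Sb 831, Te 869.
So from lowest to highest: Sn < Sb < Te < As.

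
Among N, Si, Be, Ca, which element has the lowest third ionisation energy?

After 2 electrons have been removed, what remains? N²⁺ still has 3 valence electrons; Si²⁺ still has 2 valence electrons; Be²⁺ is the bare [He] core; Ca²⁺ is the bare [Ar] core.
Pulling an electron out of a noble-gas core costs far more than removing a remaining valence electron, so Ca and Be sit at the high end of IE_3.
Valence configurations: N²⁺ [He]2s²2p¹, Si²⁺ [Ne]3s².
The numbers (kJ/mol): N 4578, Si 3232, Be 14849, Ca 4912.
Putting it together, IE_3: Si < N < Ca < Be.

Si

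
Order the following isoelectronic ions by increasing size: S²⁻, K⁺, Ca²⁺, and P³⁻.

Ca²⁺, K⁺, S²⁻, P³⁻

All of these have 18 electrons, so size is governed by nuclear charge alone: the more protons, the stronger the pull on the same electron cloud, and the smaller the ion.
Nuclear charges: Ca²⁺ (Z=20), K⁺ (Z=19), S²⁻ (Z=16), P³⁻ (Z=15).
Smallest to largest: Ca²⁺ < K⁺ < S²⁻ < P³⁻.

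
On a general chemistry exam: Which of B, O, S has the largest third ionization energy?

O

IE_3 is the cost of taking one more electron from the +2 cation: B²⁺ still has 1 valence electron; O²⁺ still has 4 valence electrons; S²⁺ still has 4 valence electrons.
All are still removing valence electrons, so compare the +2 ions as you would atoms: IE_3 generally rises across a period (higher Z_eff) and falls down a group (larger shell), subject to the usual subshell exceptions.
Valence configurations: B²⁺ [He]2s¹, O²⁺ [He]2s²2p², S²⁺ [Ne]3s²3p².
The numbers (kJ/mol): B 3660, O 5300, S 3357.
Putting it together, IE_3: S < B < O.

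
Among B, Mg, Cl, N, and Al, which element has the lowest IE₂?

Mg

After 1 electron has been removed, what remains? B⁺ still has 2 valence electrons; Mg⁺ still has 1 valence electron; Cl⁺ still has 6 valence electrons; N⁺ still has 4 valence electrons; Al⁺ still has 2 valence electrons.
All are still removing valence electrons, so compare the +1 ions as you would atoms: IE_2 generally rises across a period (higher Z_eff) and falls down a group (larger shell), subject to the usual subshell exceptions.
Valence configurations: B⁺ [He]2s², Mg⁺ [Ne]3s¹, Cl⁺ [Ne]3s²3p⁴, N⁺ [He]2s²2p², Al⁺ [Ne]3s².
Approximate IE_2 values (kJ/mol): B 2427, Mg 1451, Cl 2298, N 2856, Al 1817.
Putting it together, IE_2: Mg < Al < Cl < B < N.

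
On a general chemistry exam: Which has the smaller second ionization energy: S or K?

IE_2 is the cost of taking one more electron from the +1 cation: S⁺ still has 5 valence electrons; K⁺ is the bare [Ar] core.
Core electrons are held far more tightly than valence electrons, so K tops the IE_2 order.
Tabulated IE_2 (kJ/mol): S 2252, K 3052.
So the second ionization energies run S < K.

S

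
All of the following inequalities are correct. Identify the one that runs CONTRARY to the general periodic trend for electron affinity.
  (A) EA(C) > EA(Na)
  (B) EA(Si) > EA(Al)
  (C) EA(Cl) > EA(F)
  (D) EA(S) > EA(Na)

The general trend: electron affinity increases across a period and decreases down a group.
(A) C (period 2, group 14) vs Na (period 3, group 1): the stated order agrees with the simple trend.
(B) Si (period 3, group 14) vs Al (period 3, group 13): the stated order agrees with the simple trend.
(C) Cl (period 3, group 17) vs F (period 2, group 17): the stated order contradicts the simple trend.
(D) S (period 3, group 16) vs Na (period 3, group 1): the stated order agrees with the simple trend.
The exception is (C): F's small 2p subshell makes the incoming electron feel strong e⁻–e⁻ repulsion, so Cl actually releases more energy on gaining an electron.

(C)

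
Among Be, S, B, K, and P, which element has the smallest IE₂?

Be

After 1 electron has been removed, what remains? Be⁺ still has 1 valence electron; S⁺ still has 5 valence electrons; B⁺ still has 2 valence electrons; K⁺ is the bare [Ar] core; P⁺ still has 4 valence electrons.
Pulling an electron out of a noble-gas core costs far more than removing a remaining valence electron, so K sits at the high end of IE_2.
Valence configurations: Be⁺ [He]2s¹, S⁺ [Ne]3s²3p³, B⁺ [He]2s², P⁺ [Ne]3s²3p².
Approximate IE_2 values (kJ/mol): Be 1757, S 2252, B 2427, K 3052, P 1907.
Putting it together, IE_2: Be < P < S < B < K.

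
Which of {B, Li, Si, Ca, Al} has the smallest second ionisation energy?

IE_2 is the cost of taking one more electron from the +1 cation: B⁺ still has 2 valence electrons; Li⁺ is the bare [He] core; Si⁺ still has 3 valence electrons; Ca⁺ still has 1 valence electron; Al⁺ still has 2 valence electrons.
Pulling an electron out of a noble-gas core costs far more than removing a remaining valence electron, so Li sits at the high end of IE_2.
Valence configurations: B⁺ [He]2s², Si⁺ [Ne]3s²3p¹, Ca⁺ [Ar]4s¹, Al⁺ [Ne]3s².
Si⁺ loses a lone 3p electron whereas Al⁺ must break into a filled 3s² pair, so IE_2(Al) > IE_2(Si) even though Si has the higher nuclear charge.
The numbers (kJ/mol): B 2427, Li 7298, Si 1577, Ca 1145, Al 1817.
Overall IE_2 order: Ca < Si < Al < B < Li.

Ca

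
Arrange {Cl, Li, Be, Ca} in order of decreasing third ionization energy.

After 2 electrons have been removed, what remains? Cl²⁺ still has 5 valence electrons; Li²⁺ is already 1 electron into the core; Be²⁺ is the bare [He] core; Ca²⁺ is the bare [Ar] core.
Breaking into a closed-shell core is much more expensive than removing a leftover valence electron — Ca, Li and Be have the largest IE_3 here.
The numbers (kJ/mol): Cl 3822, Li 11815, Be 14849, Ca 4912.
Hence IE_3: Cl < Ca < Li < Be.

Be > Li > Ca > Cl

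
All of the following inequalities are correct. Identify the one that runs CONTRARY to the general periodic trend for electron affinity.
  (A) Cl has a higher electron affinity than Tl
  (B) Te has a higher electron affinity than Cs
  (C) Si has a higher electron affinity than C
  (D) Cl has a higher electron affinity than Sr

(C)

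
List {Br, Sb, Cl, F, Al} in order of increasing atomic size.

F < Cl < Br < Al < Sb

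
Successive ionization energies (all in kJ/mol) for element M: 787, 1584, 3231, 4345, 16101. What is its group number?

Group 14

Look for the largest jump between consecutive ionization energies: IE5/IE4 ≈ 3.7, far larger than any earlier ratio.
That jump marks the point where a core electron is being removed. So the atom has 4 valence electrons.
A main-group element with 4 valence electrons is in group 14.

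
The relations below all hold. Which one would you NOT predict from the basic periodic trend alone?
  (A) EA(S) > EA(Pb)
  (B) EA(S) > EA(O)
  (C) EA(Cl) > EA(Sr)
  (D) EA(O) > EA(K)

(B)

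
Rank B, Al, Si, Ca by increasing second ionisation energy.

The second ionization energy removes an electron from the +1 ion. For each element: B⁺ still has 2 valence electrons; Al⁺ still has 2 valence electrons; Si⁺ still has 3 valence electrons; Ca⁺ still has 1 valence electron.
All are still removing valence electrons, so compare the +1 ions as you would atoms: IE_2 generally rises across a period (higher Z_eff) and falls down a group (larger shell), subject to the usual subshell exceptions.
Valence configurations: B⁺ [He]2s², Al⁺ [Ne]3s², Si⁺ [Ne]3s²3p¹, Ca⁺ [Ar]4s¹.
Si⁺ loses a lone 3p electron whereas Al⁺ must break into a filled 3s² pair, so IE_2(Al) > IE_2(Si) even though Si has the higher nuclear charge.
Tabulated IE_2 (kJ/mol): B 2427, Al 1817, Si 1577, Ca 1145.
Putting it together, IE_2: Ca < Si < Al < B.

Ca < Si < Al < B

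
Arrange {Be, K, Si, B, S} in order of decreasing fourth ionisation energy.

After 3 electrons have been removed, what remains? Be³⁺ is already 1 electron into the core; K³⁺ is already 2 electrons into the core; Si³⁺ still has 1 valence electron; B³⁺ is the bare [He] core; S³⁺ still has 3 valence electrons.
Pulling an electron out of a noble-gas core costs far more than removing a remaining valence electron, so K, Be and B sit at the high end of IE_4.
Valence configurations: Si³⁺ [Ne]3s¹, S³⁺ [Ne]3s²3p¹.
Approximate IE_4 values (kJ/mol): Be 21007, K 5877, Si 4356, B 25026, S 4556.
Putting it together, IE_4: Si < S < K < Be < B.

B, Be, K, S, Si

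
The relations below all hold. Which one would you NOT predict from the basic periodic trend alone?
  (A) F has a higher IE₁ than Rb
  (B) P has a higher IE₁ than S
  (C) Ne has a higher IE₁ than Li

The general trend: IE₁ increases across a period and decreases down a group.
(A) F (period 2, group 17) vs Rb (period 5, group 1): the stated order agrees with the simple trend.
(B) P (period 3, group 15) vs S (period 3, group 16): the stated order contradicts the simple trend.
(C) Ne (period 2, group 18) vs Li (period 2, group 1): the stated order agrees with the simple trend.
The exception is (B): S (3p⁴) ionizes more easily than half-filled P (3p³) because the paired 3p electron in S is pushed out by e⁻–e⁻ repulsion.

(B)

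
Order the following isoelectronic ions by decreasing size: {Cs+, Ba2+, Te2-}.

All of these have 54 electrons, so size is governed by nuclear charge alone: the more protons, the stronger the pull on the same electron cloud, and the smaller the ion.
Nuclear charges: Ba2+ (Z=56), Cs+ (Z=55), Te2- (Z=52).
Largest to smallest: Te2- > Cs+ > Ba2+.

Te2-, Cs+, Ba2+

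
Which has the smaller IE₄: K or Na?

K

IE_4 is the cost of taking one more electron from the +3 cation: K³⁺ is already 2 electrons into the core; Na³⁺ is already 2 electrons into the core.
All of these are removing an electron from a noble-gas core or deeper; the smaller core (lower principal quantum number) is held far more tightly, and within a period the higher nuclear charge binds the same core more tightly.
Approximate IE_4 values (kJ/mol): K 5877, Na 9543.
Overall IE_4 order: K < Na.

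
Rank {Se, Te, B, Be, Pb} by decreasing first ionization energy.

Se > Be > Te > B > Pb

Be is in period 2, group 2; B is in period 2, group 13; Se is in period 4, group 16; Te is in period 5, group 16; Pb is in period 6, group 14.
Removing the outermost electron gets harder across a period and easier down a group.
Here both period and group differ, so the two effects have to be weighed against each other.
B > Pb: the two effects oppose for this pair; the down-group effect wins (801 vs 716 kJ/mol).
Te > B: the two effects oppose for this pair; the across-period effect wins (869 vs 801 kJ/mol).
Be > Te: the two effects oppose for this pair; the down-group effect wins (900 vs 869 kJ/mol).
Se > Be: period and group pull opposite ways; the across-period shift dominates (941 vs 900 kJ/mol).
Note the exception: Be has a higher first ionization energy than B, contrary to the simple trend — removing B's lone 2p electron is easier than breaking Be's filled 2s².
Approximate values (kJ/mol): Be 900, B 801, Se 941, Te 869, Pb 716.
So from highest to lowest: Se > Be > Te > B > Pb.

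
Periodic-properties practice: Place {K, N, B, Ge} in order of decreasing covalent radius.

B is in period 2, group 13; N is in period 2, group 15; K is in period 4, group 1; Ge is in period 4, group 14.
Radius decreases left→right (rising Z_eff, same n) and increases top→bottom (higher n).
Neither a single period nor a single group — weigh both effects.
B > N: B lies to the left of N in period 2, so the across-period effect alone puts B larger.
Ge > B: period and group pull opposite ways; the down-group shift dominates (121 vs 85 pm).
K > Ge: K lies to the left of Ge in period 4, so the across-period effect alone puts K larger.
Tabulated atomic radius (pm): B 85, N 71, K 196, Ge 121.
So from largest to smallest: K > Ge > B > N.

K, Ge, B, N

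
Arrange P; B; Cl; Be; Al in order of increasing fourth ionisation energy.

P < Cl < Al < Be < B

Consider each +3 ion: P³⁺ still has 2 valence electrons; B³⁺ is the bare [He] core; Cl³⁺ still has 4 valence electrons; Be³⁺ is already 1 electron into the core; Al³⁺ is the bare [Ne] core.
Core electrons are held far more tightly than valence electrons, so Al, Be and B top the IE_4 order.
Valence configurations: P³⁺ [Ne]3s², Cl³⁺ [Ne]3s²3p².
The numbers (kJ/mol): P 4964, B 25026, Cl 5159, Be 21007, Al 11577.
Putting it together, IE_4: P < Cl < Al < Be < B.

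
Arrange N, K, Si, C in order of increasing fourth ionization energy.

Consider each +3 ion: N³⁺ still has 2 valence electrons; K³⁺ is already 2 electrons into the core; Si³⁺ still has 1 valence electron; C³⁺ still has 1 valence electron.
Usually core removal costs more than valence removal, but here the competition is close: a tightly held n=2 valence electron can cost more to remove than an n=3 core electron, so the actual values have to decide it.
Valence configurations: N³⁺ [He]2s², Si³⁺ [Ne]3s¹, C³⁺ [He]2s¹.
Tabulated IE_4 (kJ/mol): N 7475, K 5877, Si 4356, C 6223.
Putting it together, IE_4: Si < K < C < N.

Si, K, C, N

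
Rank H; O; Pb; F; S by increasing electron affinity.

H is in period 1, group 1; O is in period 2, group 16; F is in period 2, group 17; S is in period 3, group 16; Pb is in period 6, group 14.
EA tends to increase across a period and decrease down a group, though the pattern is less regular than for IE or radius.
Neither a single period nor a single group — weigh both effects.
H > Pb: period and group pull opposite ways; the down-group shift dominates (73 vs 35 kJ/mol).
O > H: period and group pull opposite ways; the across-period shift dominates (141 vs 73 kJ/mol).
S > O: this pair runs against the simple trend — see the exception note.
F > S: relative to S, both the across-period and down-group shifts push F's electron affinity up.
Note the exception: S has a higher electron affinity than O, contrary to the simple trend — the compact 2p subshell of O repels the added electron more than S's larger 3p does.
For reference (kJ/mol): H 73, O 141, F 328, S 200, Pb 35.
So from lowest to highest: Pb < H < O < S < F.

Pb < H < O < S < F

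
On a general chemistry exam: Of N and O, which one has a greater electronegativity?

O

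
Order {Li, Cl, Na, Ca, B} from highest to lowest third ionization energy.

Li, Na, Ca, Cl, B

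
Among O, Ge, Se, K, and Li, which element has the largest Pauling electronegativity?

O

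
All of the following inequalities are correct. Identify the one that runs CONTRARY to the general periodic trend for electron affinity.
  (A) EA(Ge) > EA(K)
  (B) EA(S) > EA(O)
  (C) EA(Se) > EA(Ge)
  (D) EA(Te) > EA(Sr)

The general trend: electron affinity increases across a period and decreases down a group.
(A) Ge (period 4, group 14) vs K (period 4, group 1): the stated order agrees with the simple trend.
(B) S (period 3, group 16) vs O (period 2, group 16): the stated order contradicts the simple trend.
(C) Se (period 4, group 16) vs Ge (period 4, group 14): the stated order agrees with the simple trend.
(D) Te (period 5, group 16) vs Sr (period 5, group 2): the stated order agrees with the simple trend.
The exception is (B): the compact 2p subshell of O repels the added electron more than S's larger 3p does.

(B)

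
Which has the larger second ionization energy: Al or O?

O

Consider each +1 ion: Al⁺ still has 2 valence electrons; O⁺ still has 5 valence electrons.
All are still removing valence electrons, so compare the +1 ions as you would atoms: IE_2 generally rises across a period (higher Z_eff) and falls down a group (larger shell), subject to the usual subshell exceptions.
Valence configurations: Al⁺ [Ne]3s², O⁺ [He]2s²2p³.
The numbers (kJ/mol): Al 1817, O 3388.
Putting it together, IE_2: Al < O.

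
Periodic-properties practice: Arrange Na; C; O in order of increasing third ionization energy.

C < O < Na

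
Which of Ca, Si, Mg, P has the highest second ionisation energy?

P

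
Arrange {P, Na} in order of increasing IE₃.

IE_3 is the cost of taking one more electron from the +2 cation: P²⁺ still has 3 valence electrons; Na²⁺ is already 1 electron into the core.
Breaking into a closed-shell core is much more expensive than removing a leftover valence electron — Na has the largest IE_3 here.
The numbers (kJ/mol): P 2914, Na 6910.
Hence IE_3: P < Na.

P < Na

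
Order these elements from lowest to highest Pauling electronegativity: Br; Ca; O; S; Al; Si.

Ca, Al, Si, S, Br, O

O is in period 2, group 16; Al is in period 3, group 13; Si is in period 3, group 14; S is in period 3, group 16; Ca is in period 4, group 2; Br is in period 4, group 17.
Smaller atoms with higher effective nuclear charge are more electronegative.
Here both period and group differ, so the two effects have to be weighed against each other.
Al > Ca: both effects reinforce here, so Al is clearly the higher of the two.
Si > Al: both are in period 3; the period trend gives Si the larger value.
S > Si: both are in period 3; the period trend gives S the larger value.
Br > S: period and group pull opposite ways; the across-period shift dominates (2.96 vs 2.58).
O > Br: the two effects oppose for this pair; the down-group effect wins (3.44 vs 2.96).
Approximate values (Pauling): O 3.44, Al 1.61, Si 1.90, S 2.58, Ca 1.00, Br 2.96.
So from lowest to highest: Ca < Al < Si < S < Br < O.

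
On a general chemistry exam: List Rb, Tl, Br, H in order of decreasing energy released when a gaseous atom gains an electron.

Adding an electron releases more energy for atoms nearer the top right (short of the noble gases).
These span different periods and groups, so the two trends combine.
Rb > Tl: the two effects oppose for this pair; the down-group effect wins (47 vs 19 kJ/mol).
H > Rb: they share group 1; the group trend gives H the larger value.
Br > H: period and group pull opposite ways; the across-period shift dominates (325 vs 73 kJ/mol).
For reference (kJ/mol): H 73, Br 325, Rb 47, Tl 19.
So from highest to lowest: Br > H > Rb > Tl.

Br > H > Rb > Tl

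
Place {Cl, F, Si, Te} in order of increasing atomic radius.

F < Cl < Si < Te

Radius decreases left→right (rising Z_eff, same n) and increases top→bottom (higher n).
Here both period and group differ, so the two effects have to be weighed against each other.
Cl > F: they share group 17; the group trend gives Cl the larger value.
Si > Cl: Si lies to the left of Cl in period 3, so the across-period effect alone puts Si larger.
Te > Si: period and group pull opposite ways; the down-group shift dominates (136 vs 116 pm).
Approximate values (pm): F 64, Si 116, Cl 99, Te 136.
So from smallest to largest: F < Cl < Si < Te.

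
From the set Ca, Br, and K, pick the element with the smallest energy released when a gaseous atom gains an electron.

K is in period 4, group 1; Ca is in period 4, group 2; Br is in period 4, group 17.
Electron affinity generally becomes more exothermic across a period toward the halogens and less exothermic down a group.
All lie in period 4; the across-period trend (electron affinity increases left to right) applies, with the exception below.
Note the exception: K has a higher electron affinity than Ca, contrary to the simple trend — adding an electron to Ca (ns²) has to open a new, higher-energy np subshell, which is unfavourable.
Tabulated electron affinity (kJ/mol): K 48, Ca 2, Br 325.
The smallest energy released when a gaseous atom gains an electron among these belongs to Ca.

Ca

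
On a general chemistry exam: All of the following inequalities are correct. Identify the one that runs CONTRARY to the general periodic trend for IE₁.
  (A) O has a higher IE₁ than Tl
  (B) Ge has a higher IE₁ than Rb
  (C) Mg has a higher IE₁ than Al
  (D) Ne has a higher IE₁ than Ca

(C)

The general trend: IE₁ increases across a period and decreases down a group.
(A) O (period 2, group 16) vs Tl (period 6, group 13): the stated order agrees with the simple trend.
(B) Ge (period 4, group 14) vs Rb (period 5, group 1): the stated order agrees with the simple trend.
(C) Mg (period 3, group 2) vs Al (period 3, group 13): the stated order contradicts the simple trend.
(D) Ne (period 2, group 18) vs Ca (period 4, group 2): the stated order agrees with the simple trend.
The exception is (C): Al's single 3p electron is easier to remove than one from Mg's filled 3s².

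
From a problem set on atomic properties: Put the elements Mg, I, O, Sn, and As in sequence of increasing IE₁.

O is in period 2, group 16; Mg is in period 3, group 2; As is in period 4, group 15; Sn is in period 5, group 14; I is in period 5, group 17.
Removing the outermost electron gets harder across a period and easier down a group.
Here both period and group differ, so the two effects have to be weighed against each other.
Mg > Sn: the two effects oppose for this pair; the down-group effect wins (738 vs 709 kJ/mol).
As > Mg: the two effects oppose for this pair; the across-period effect wins (947 vs 738 kJ/mol).
I > As: the two effects oppose for this pair; the across-period effect wins (1008 vs 947 kJ/mol).
O > I: period and group pull opposite ways; the down-group shift dominates (1314 vs 1008 kJ/mol).
Approximate values (kJ/mol): O 1314, Mg 738, As 947, Sn 709, I 1008.
So from lowest to highest: Sn < Mg < As < I < O.

Sn < Mg < As < I < O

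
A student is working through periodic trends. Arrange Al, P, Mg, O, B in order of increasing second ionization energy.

After 1 electron has been removed, what remains? Al⁺ still has 2 valence electrons; P⁺ still has 4 valence electrons; Mg⁺ still has 1 valence electron; O⁺ still has 5 valence electrons; B⁺ still has 2 valence electrons.
All are still removing valence electrons, so compare the +1 ions as you would atoms: IE_2 generally rises across a period (higher Z_eff) and falls down a group (larger shell), subject to the usual subshell exceptions.
Valence configurations: Al⁺ [Ne]3s², P⁺ [Ne]3s²3p², Mg⁺ [Ne]3s¹, O⁺ [He]2s²2p³, B⁺ [He]2s².
The numbers (kJ/mol): Al 1817, P 1907, Mg 1451, O 3388, B 2427.
Putting it together, IE_2: Mg < Al < P < B < O.

Mg < Al < P < B < O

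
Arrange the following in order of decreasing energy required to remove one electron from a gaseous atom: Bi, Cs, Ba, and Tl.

Cs is in period 6, group 1; Ba is in period 6, group 2; Tl is in period 6, group 13; Bi is in period 6, group 15.
Across a period the outer electron is held more tightly (higher IE₁); down a group it sits in a higher shell, more shielded, and comes off more easily.
All lie in period 6, so first ionization energy increases left to right.
So from highest to lowest: Bi > Tl > Ba > Cs.

Bi, Tl, Ba, Cs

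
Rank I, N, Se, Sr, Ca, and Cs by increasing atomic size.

N < Se < I < Ca < Sr < Cs

N is in period 2, group 15; Ca is in period 4, group 2; Se is in period 4, group 16; Sr is in period 5, group 2; I is in period 5, group 17; Cs is in period 6, group 1.
Moving right in a period, electrons are added to the same shell under a stronger nuclear pull, so atoms get smaller; moving down, a new shell is opened and atoms get larger.
Neither a single period nor a single group — weigh both effects.
Se > N: the two effects oppose for this pair; the down-group effect wins (116 vs 71 pm).
I > Se: period and group pull opposite ways; the down-group shift dominates (133 vs 116 pm).
Ca > I: the two effects oppose for this pair; the across-period effect wins (171 vs 133 pm).
Sr > Ca: they share group 2; the group trend gives Sr the larger value.
Cs > Sr: relative to Sr, both the across-period and down-group shifts push Cs's atomic radius up.
Approximate values (pm): N 71, Ca 171, Se 116, Sr 185, I 133, Cs 232.
So from smallest to largest: N < Se < I < Ca < Sr < Cs.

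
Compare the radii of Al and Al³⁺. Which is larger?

Al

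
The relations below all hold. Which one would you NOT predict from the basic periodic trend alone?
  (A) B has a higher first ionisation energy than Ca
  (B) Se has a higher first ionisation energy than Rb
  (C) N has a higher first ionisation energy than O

(C)

The general trend: first ionisation energy increases across a period and decreases down a group.
(A) B (period 2, group 13) vs Ca (period 4, group 2): the stated order agrees with the simple trend.
(B) Se (period 4, group 16) vs Rb (period 5, group 1): the stated order agrees with the simple trend.
(C) N (period 2, group 15) vs O (period 2, group 16): the stated order contradicts the simple trend.
The exception is (C): pairing an electron in O's 2p⁴ costs repulsion energy, so O ionizes more easily than half-filled N (2p³).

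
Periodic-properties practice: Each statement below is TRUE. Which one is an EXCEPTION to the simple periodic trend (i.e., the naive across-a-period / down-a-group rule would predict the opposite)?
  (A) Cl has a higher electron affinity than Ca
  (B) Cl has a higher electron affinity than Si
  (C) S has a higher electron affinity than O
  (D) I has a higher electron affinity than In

The general trend: electron affinity increases across a period and decreases down a group.
(A) Cl (period 3, group 17) vs Ca (period 4, group 2): the stated order agrees with the simple trend.
(B) Cl (period 3, group 17) vs Si (period 3, group 14): the stated order agrees with the simple trend.
(C) S (period 3, group 16) vs O (period 2, group 16): the stated order contradicts the simple trend.
(D) I (period 5, group 17) vs In (period 5, group 13): the stated order agrees with the simple trend.
The exception is (C): the compact 2p subshell of O repels the added electron more than S's larger 3p does.

(C)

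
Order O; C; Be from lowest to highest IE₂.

Be, C, O

IE_2 is the cost of taking one more electron from the +1 cation: O⁺ still has 5 valence electrons; C⁺ still has 3 valence electrons; Be⁺ still has 1 valence electron.
All are still removing valence electrons, so compare the +1 ions as you would atoms: IE_2 generally rises across a period (higher Z_eff) and falls down a group (larger shell), subject to the usual subshell exceptions.
Valence configurations: O⁺ [He]2s²2p³, C⁺ [He]2s²2p¹, Be⁺ [He]2s¹.
Tabulated IE_2 (kJ/mol): O 3388, C 2353, Be 1757.
So the second ionization energies run Be < C < O.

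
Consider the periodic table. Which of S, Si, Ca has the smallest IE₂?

The second ionization energy removes an electron from the +1 ion. For each element: S⁺ still has 5 valence electrons; Si⁺ still has 3 valence electrons; Ca⁺ still has 1 valence electron.
All are still removing valence electrons, so compare the +1 ions as you would atoms: IE_2 generally rises across a period (higher Z_eff) and falls down a group (larger shell), subject to the usual subshell exceptions.
Valence configurations: S⁺ [Ne]3s²3p³, Si⁺ [Ne]3s²3p¹, Ca⁺ [Ar]4s¹.
Approximate IE_2 values (kJ/mol): S 2252, Si 1577, Ca 1145.
Putting it together, IE_2: Ca < Si < S.

Ca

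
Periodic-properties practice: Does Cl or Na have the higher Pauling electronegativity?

Na is in period 3, group 1; Cl is in period 3, group 17.
Electronegativity increases across a period and decreases down a group, tracking effective nuclear charge and atomic size.
All lie in period 3, so electronegativity increases left to right.
So Cl has the higher Pauling electronegativity (Cl > Na).

Cl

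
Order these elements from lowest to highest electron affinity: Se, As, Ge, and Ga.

Ga < As < Ge < Se

Adding an electron releases more energy for atoms nearer the top right (short of the noble gases).
All lie in period 4; the across-period trend (electron affinity increases left to right) applies, with the exception below.
Note the exception: Ge has a higher electron affinity than As, contrary to the simple trend — adding an electron to As's half-filled 4p³ is unfavourable, so Ge (4p²) has the more exothermic EA.
Tabulated electron affinity (kJ/mol): Ga 29, Ge 119, As 78, Se 195.
So from lowest to highest: Ga < As < Ge < Se.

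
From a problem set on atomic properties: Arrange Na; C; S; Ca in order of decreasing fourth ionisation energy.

After 3 electrons have been removed, what remains? Na³⁺ is already 2 electrons into the core; C³⁺ still has 1 valence electron; S³⁺ still has 3 valence electrons; Ca³⁺ is already 1 electron into the core.
Core electrons are held far more tightly than valence electrons, so Ca and Na top the IE_4 order.
Valence configurations: C³⁺ [He]2s¹, S³⁺ [Ne]3s²3p¹.
Approximate IE_4 values (kJ/mol): Na 9543, C 6223, S 4556, Ca 6491.
Putting it together, IE_4: S < C < Ca < Na.

Na > Ca > C > S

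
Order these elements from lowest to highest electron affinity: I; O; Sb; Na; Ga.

Ga < Na < Sb < O < I

O is in period 2, group 16; Na is in period 3, group 1; Ga is in period 4, group 13; Sb is in period 5, group 15; I is in period 5, group 17.
Electron affinity generally becomes more exothermic across a period toward the halogens and less exothermic down a group.
These span different periods and groups, so the two trends combine.
Na > Ga: the two effects oppose for this pair; the down-group effect wins (53 vs 29 kJ/mol).
Sb > Na: period and group pull opposite ways; the across-period shift dominates (103 vs 53 kJ/mol).
O > Sb: relative to Sb, both the across-period and down-group shifts push O's electron affinity up.
I > O: the two effects oppose for this pair; the across-period effect wins (295 vs 141 kJ/mol).
Approximate values (kJ/mol): O 141, Na 53, Ga 29, Sb 103, I 295.
So from lowest to highest: Ga < Na < Sb < O < I.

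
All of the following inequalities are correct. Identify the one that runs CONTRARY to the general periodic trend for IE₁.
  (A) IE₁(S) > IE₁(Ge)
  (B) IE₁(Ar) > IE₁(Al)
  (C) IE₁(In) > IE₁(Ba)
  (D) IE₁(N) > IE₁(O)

(D)

The general trend: IE₁ increases across a period and decreases down a group.
(A) S (period 3, group 16) vs Ge (period 4, group 14): the stated order agrees with the simple trend.
(B) Ar (period 3, group 18) vs Al (period 3, group 13): the stated order agrees with the simple trend.
(C) In (period 5, group 13) vs Ba (period 6, group 2): the stated order agrees with the simple trend.
(D) N (period 2, group 15) vs O (period 2, group 16): the stated order contradicts the simple trend.
The exception is (D): pairing an electron in O's 2p⁴ costs repulsion energy, so O ionizes more easily than half-filled N (2p³).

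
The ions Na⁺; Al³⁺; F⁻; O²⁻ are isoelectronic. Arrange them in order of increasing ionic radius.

Al³⁺ < Na⁺ < F⁻ < O²⁻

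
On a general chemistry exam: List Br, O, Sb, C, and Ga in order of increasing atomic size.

C is in period 2, group 14; O is in period 2, group 16; Ga is in period 4, group 13; Br is in period 4, group 17; Sb is in period 5, group 15.
Moving right in a period, electrons are added to the same shell under a stronger nuclear pull, so atoms get smaller; moving down, a new shell is opened and atoms get larger.
Here both period and group differ, so the two effects have to be weighed against each other.
C > O: C lies to the left of O in period 2, so the across-period effect alone puts C larger.
Br > C: the two effects oppose for this pair; the down-group effect wins (114 vs 75 pm).
Ga > Br: Ga lies to the left of Br in period 4, so the across-period effect alone puts Ga larger.
Sb > Ga: the two effects oppose for this pair; the down-group effect wins (140 vs 124 pm).
Tabulated atomic radius (pm): C 75, O 63, Ga 124, Br 114, Sb 140.
So from smallest to largest: O < C < Br < Ga < Sb.

O, C, Br, Ga, Sb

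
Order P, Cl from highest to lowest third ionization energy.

Cl > P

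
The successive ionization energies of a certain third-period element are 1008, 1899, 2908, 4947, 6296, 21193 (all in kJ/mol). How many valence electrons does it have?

5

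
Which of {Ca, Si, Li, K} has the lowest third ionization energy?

Si

The third ionization energy removes an electron from the +2 ion. For each element: Ca²⁺ is the bare [Ar] core; Si²⁺ still has 2 valence electrons; Li²⁺ is already 1 electron into the core; K²⁺ is already 1 electron into the core.
Pulling an electron out of a noble-gas core costs far more than removing a remaining valence electron, so K, Ca and Li sit at the high end of IE_3.
Approximate IE_3 values (kJ/mol): Ca 4912, Si 3232, Li 11815, K 4420.
Putting it together, IE_3: Si < K < Ca < Li.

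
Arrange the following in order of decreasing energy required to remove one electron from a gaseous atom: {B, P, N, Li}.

N, P, B, Li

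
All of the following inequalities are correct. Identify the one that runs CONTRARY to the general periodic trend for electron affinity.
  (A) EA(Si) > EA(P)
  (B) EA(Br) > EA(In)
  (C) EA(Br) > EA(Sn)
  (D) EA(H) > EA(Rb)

(A)

The general trend: electron affinity increases across a period and decreases down a group.
(A) Si (period 3, group 14) vs P (period 3, group 15): the stated order contradicts the simple trend.
(B) Br (period 4, group 17) vs In (period 5, group 13): the stated order agrees with the simple trend.
(C) Br (period 4, group 17) vs Sn (period 5, group 14): the stated order agrees with the simple trend.
(D) H (period 1, group 1) vs Rb (period 5, group 1): the stated order agrees with the simple trend.
The exception is (A): adding an electron to P's half-filled 3p³ is unfavourable, so Si (3p²) has the more exothermic EA.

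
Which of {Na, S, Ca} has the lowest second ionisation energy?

After 1 electron has been removed, what remains? Na⁺ is the bare [Ne] core; S⁺ still has 5 valence electrons; Ca⁺ still has 1 valence electron.
Core electrons are held far more tightly than valence electrons, so Na tops the IE_2 order.
Valence configurations: S⁺ [Ne]3s²3p³, Ca⁺ [Ar]4s¹.
The numbers (kJ/mol): Na 4562, S 2252, Ca 1145.
So the second ionization energies run Ca < S < Na.

Ca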